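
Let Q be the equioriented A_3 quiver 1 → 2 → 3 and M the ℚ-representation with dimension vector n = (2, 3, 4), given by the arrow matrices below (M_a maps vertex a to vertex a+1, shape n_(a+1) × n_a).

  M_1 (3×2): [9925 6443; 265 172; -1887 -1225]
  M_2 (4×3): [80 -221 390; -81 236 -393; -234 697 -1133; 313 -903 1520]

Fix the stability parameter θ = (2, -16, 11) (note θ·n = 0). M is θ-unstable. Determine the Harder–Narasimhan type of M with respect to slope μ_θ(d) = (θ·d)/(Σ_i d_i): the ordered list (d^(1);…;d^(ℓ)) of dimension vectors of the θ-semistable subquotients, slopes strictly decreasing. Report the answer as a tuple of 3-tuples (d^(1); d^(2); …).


Barcode: M ≅ I[1,3]^2, I[2,3], I[3,3]. HN layers by μ_θ (3 steps, strictly decreasing):
  μ^(1)=11; μ^(2)=-7; μ^(3)=-16

((0, 0, 4); (2, 2, 0); (0, 1, 0))


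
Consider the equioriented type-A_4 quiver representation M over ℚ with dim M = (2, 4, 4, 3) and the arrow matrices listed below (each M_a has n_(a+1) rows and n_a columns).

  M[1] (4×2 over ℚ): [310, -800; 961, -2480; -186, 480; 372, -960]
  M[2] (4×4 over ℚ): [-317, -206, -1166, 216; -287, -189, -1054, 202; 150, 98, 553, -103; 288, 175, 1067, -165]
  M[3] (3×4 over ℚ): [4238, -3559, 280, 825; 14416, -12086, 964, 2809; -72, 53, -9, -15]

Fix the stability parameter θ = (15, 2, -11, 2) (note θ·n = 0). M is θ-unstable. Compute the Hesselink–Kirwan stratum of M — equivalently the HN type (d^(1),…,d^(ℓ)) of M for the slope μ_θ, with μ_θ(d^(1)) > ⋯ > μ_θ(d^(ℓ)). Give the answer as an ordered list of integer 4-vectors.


Via rank(M_{q-1}∘⋯∘M_p): M ≅ I[1,1], I[1,4], I[2,3], I[2,4]^2.
μ_θ-semistable layers: μ^(1)=15; μ^(2)=2; μ^(3)=-9/2

((1, 0, 0, 0); (1, 1, 1, 3); (0, 3, 3, 0))


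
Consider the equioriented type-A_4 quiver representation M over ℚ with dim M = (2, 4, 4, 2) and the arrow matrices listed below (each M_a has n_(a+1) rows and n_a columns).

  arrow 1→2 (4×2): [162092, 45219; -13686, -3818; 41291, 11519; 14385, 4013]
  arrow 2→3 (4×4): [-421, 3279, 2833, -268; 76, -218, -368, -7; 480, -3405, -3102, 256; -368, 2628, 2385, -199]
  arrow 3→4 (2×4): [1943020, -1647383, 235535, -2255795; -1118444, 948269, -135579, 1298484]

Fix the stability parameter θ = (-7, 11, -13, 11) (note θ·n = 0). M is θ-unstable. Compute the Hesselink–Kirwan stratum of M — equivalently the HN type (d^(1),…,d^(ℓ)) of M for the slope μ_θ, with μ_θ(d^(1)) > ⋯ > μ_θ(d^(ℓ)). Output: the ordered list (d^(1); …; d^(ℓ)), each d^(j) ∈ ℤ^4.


Interval decomposition of M: I[1,3], I[1,4], I[2,3], I[2,4].
HN type (ℓ=3): μ^(1)=11; μ^(2)=-1; μ^(3)=-7

((0, 0, 0, 2); (0, 4, 4, 0); (2, 0, 0, 0))


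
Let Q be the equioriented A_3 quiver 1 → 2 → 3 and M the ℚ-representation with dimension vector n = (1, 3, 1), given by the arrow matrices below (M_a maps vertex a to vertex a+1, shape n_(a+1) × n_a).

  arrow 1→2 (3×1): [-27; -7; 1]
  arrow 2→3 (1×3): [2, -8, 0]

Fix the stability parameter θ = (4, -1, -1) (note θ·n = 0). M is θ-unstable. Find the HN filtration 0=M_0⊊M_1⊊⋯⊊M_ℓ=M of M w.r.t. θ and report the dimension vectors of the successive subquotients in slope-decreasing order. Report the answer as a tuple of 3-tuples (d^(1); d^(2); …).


Interval decomposition of M: I[1,3], I[2,2]^2.
HN type (ℓ=2): μ^(1)=2/3; μ^(2)=-1

((1, 1, 1); (0, 2, 0))


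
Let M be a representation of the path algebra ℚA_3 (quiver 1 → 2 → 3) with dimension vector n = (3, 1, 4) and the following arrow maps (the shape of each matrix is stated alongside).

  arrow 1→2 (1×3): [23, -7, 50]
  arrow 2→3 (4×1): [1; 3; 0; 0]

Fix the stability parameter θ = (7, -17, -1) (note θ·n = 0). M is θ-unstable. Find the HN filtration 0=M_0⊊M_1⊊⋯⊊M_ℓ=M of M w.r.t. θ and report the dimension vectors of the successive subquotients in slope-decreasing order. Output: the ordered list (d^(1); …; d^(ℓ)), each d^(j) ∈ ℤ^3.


Barcode: M ≅ I[1,1]^2, I[1,3], I[3,3]^3. HN layers by μ_θ (3 steps, strictly decreasing):
  μ^(1)=7; μ^(2)=-1; μ^(3)=-5

((2, 0, 0); (0, 0, 4); (1, 1, 0))


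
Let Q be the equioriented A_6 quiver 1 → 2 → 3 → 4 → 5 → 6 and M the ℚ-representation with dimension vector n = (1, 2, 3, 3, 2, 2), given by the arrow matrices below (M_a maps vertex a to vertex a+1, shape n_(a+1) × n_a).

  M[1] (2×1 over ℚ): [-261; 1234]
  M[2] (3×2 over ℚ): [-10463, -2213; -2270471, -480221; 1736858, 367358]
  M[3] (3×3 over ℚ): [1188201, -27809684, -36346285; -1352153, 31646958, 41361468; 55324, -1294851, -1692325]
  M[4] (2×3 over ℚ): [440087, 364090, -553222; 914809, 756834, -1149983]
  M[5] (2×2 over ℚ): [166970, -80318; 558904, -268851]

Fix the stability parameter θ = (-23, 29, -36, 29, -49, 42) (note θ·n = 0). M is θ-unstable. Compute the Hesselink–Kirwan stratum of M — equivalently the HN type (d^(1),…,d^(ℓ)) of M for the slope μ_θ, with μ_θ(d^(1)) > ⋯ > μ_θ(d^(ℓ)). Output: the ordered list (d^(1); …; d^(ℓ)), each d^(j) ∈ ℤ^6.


Interval decomposition of M: I[1,6], I[2,2], I[3,4], I[3,6].
HN type (ℓ=6): μ^(1)=42; μ^(2)=29; μ^(3)=-27/4; μ^(4)=-10; μ^(5)=-23; μ^(6)=-36

((0, 0, 0, 0, 0, 2); (0, 1, 0, 1, 0, 0); (0, 1, 1, 1, 1, 0); (0, 0, 0, 1, 1, 0); (1, 0, 0, 0, 0, 0); (0, 0, 2, 0, 0, 0))


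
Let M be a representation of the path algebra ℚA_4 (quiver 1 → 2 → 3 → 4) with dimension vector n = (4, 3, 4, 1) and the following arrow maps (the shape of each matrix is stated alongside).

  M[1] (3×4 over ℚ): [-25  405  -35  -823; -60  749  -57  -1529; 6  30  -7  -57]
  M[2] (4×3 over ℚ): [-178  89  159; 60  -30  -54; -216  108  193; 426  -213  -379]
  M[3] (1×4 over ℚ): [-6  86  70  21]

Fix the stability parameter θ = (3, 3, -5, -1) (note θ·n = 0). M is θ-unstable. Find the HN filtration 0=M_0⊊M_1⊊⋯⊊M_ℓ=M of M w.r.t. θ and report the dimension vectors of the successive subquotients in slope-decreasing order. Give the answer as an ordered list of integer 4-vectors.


Barcode: M ≅ I[1,1], I[1,2], I[1,3], I[1,4], I[3,3]^2. HN layers by μ_θ (4 steps, strictly decreasing):
  μ^(1)=3; μ^(2)=1/3; μ^(3)=0; μ^(4)=-5

((2, 1, 0, 0); (1, 1, 1, 0); (1, 1, 1, 1); (0, 0, 2, 0))


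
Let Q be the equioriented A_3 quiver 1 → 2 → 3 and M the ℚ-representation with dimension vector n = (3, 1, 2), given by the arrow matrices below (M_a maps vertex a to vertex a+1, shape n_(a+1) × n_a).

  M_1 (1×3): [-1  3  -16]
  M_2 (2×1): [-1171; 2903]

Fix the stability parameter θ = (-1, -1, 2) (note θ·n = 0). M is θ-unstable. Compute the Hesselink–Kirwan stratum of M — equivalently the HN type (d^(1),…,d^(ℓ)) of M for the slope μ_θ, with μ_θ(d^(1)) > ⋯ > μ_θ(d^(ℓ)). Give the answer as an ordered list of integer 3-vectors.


Barcode: M ≅ I[1,1]^2, I[1,3], I[3,3]. HN layers by μ_θ (2 steps, strictly decreasing):
  μ^(1)=2; μ^(2)=-1

((0, 0, 2); (3, 1, 0))


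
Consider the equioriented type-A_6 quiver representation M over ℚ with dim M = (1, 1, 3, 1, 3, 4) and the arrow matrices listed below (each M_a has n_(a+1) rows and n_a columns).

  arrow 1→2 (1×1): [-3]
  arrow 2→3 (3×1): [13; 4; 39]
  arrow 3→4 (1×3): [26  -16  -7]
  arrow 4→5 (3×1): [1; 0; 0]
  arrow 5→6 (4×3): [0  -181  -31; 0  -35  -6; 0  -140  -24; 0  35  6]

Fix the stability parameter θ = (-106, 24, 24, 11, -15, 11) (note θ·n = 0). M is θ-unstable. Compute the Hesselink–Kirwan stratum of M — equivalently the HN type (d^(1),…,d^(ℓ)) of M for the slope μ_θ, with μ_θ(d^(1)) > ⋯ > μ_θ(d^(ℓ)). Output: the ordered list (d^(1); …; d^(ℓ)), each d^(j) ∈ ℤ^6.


Interval decomposition of M: I[1,5], I[3,3]^2, I[5,6]^2, I[6,6]^2.
HN type (ℓ=4): μ^(1)=24; μ^(2)=11; μ^(3)=-15; μ^(4)=-106

((0, 0, 2, 0, 0, 0); (0, 1, 1, 1, 1, 4); (0, 0, 0, 0, 2, 0); (1, 0, 0, 0, 0, 0))


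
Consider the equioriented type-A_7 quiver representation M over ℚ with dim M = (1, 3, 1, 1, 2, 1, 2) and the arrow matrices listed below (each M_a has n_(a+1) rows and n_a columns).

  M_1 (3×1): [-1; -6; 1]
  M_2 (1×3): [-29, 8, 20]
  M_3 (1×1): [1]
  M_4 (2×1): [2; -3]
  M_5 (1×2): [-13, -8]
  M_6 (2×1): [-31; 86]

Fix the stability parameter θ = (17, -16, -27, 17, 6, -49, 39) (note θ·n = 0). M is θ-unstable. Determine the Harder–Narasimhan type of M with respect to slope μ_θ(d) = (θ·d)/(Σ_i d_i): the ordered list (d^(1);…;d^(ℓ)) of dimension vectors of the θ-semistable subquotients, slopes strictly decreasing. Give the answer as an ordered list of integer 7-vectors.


Via rank(M_{q-1}∘⋯∘M_p): M ≅ I[1,7], I[2,2]^2, I[5,5], I[7,7].
μ_θ-semistable layers: μ^(1)=39; μ^(2)=6; μ^(3)=-26/3; μ^(4)=-16

((0, 0, 0, 0, 0, 0, 2); (0, 0, 0, 0, 1, 0, 0); (1, 1, 1, 1, 1, 1, 0); (0, 2, 0, 0, 0, 0, 0))


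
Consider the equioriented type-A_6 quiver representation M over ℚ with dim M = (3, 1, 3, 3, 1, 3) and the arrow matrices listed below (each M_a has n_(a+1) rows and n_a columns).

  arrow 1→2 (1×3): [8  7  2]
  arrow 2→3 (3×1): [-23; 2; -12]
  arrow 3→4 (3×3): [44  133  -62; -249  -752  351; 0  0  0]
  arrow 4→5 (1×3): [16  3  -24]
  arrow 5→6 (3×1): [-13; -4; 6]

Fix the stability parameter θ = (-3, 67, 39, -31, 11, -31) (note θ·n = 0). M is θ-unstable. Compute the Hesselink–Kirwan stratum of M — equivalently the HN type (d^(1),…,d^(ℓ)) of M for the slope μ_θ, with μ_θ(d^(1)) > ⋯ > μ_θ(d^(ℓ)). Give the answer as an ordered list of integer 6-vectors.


Via rank(M_{q-1}∘⋯∘M_p): M ≅ I[1,1]^2, I[1,6], I[3,3], I[3,4], I[4,4], I[6,6]^2.
μ_θ-semistable layers: μ^(1)=39; μ^(2)=11; μ^(3)=4; μ^(4)=-3; μ^(5)=-31

((0, 0, 1, 0, 0, 0); (0, 1, 1, 1, 1, 1); (0, 0, 1, 1, 0, 0); (3, 0, 0, 0, 0, 0); (0, 0, 0, 1, 0, 2))


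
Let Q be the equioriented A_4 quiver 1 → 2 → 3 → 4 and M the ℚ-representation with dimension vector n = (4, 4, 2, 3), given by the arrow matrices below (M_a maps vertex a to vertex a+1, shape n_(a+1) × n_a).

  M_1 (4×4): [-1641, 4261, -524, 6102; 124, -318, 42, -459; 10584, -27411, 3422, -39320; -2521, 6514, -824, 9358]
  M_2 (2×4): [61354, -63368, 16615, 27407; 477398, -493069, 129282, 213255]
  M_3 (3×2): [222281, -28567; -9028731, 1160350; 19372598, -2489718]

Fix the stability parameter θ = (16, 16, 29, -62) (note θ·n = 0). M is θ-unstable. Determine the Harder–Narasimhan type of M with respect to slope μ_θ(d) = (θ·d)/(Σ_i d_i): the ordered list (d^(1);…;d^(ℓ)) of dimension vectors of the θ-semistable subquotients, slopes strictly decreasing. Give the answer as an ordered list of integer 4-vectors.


Interval decomposition of M: I[1,2]^2, I[1,4]^2, I[4,4].
HN type (ℓ=3): μ^(1)=16; μ^(2)=-1/4; μ^(3)=-62

((2, 2, 0, 0); (2, 2, 2, 2); (0, 0, 0, 1))


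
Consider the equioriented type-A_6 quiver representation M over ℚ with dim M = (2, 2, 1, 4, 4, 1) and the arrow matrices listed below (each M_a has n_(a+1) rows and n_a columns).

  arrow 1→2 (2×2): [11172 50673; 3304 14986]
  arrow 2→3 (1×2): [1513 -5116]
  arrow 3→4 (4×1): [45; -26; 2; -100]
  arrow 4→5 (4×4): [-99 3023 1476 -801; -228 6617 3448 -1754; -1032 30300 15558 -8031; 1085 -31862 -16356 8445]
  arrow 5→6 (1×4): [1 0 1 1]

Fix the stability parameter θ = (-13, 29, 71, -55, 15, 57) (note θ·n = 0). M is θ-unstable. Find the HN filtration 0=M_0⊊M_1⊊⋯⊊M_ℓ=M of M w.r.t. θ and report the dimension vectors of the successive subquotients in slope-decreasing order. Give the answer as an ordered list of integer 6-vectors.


Via rank(M_{q-1}∘⋯∘M_p): M ≅ I[1,1], I[1,5], I[2,2], I[4,4], I[4,5], I[4,6], I[5,5].
μ_θ-semistable layers: μ^(1)=57; μ^(2)=29; μ^(3)=15; μ^(4)=-13; μ^(5)=-55

((0, 0, 0, 0, 0, 1); (0, 1, 0, 0, 0, 0); (0, 1, 1, 1, 4, 0); (2, 0, 0, 0, 0, 0); (0, 0, 0, 3, 0, 0))


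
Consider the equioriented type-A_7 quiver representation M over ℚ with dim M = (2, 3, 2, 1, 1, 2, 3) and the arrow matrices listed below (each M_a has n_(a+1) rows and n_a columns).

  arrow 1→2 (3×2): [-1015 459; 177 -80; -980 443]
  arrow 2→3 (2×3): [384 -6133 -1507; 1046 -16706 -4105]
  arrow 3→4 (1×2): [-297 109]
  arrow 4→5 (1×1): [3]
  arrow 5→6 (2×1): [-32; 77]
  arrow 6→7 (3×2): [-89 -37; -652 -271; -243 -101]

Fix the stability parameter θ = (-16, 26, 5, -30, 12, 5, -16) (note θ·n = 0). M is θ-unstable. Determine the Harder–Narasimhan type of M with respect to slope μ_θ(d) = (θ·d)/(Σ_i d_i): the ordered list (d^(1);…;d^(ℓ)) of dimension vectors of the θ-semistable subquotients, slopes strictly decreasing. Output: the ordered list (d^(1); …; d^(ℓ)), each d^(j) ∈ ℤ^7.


Barcode: M ≅ I[1,3], I[1,7], I[2,2], I[6,7], I[7,7]. HN layers by μ_θ (5 steps, strictly decreasing):
  μ^(1)=26; μ^(2)=31/2; μ^(3)=1/3; μ^(4)=-11/2; μ^(5)=-16

((0, 1, 0, 0, 0, 0, 0); (0, 1, 1, 0, 0, 0, 0); (0, 1, 1, 1, 1, 1, 1); (0, 0, 0, 0, 0, 1, 1); (2, 0, 0, 0, 0, 0, 1))


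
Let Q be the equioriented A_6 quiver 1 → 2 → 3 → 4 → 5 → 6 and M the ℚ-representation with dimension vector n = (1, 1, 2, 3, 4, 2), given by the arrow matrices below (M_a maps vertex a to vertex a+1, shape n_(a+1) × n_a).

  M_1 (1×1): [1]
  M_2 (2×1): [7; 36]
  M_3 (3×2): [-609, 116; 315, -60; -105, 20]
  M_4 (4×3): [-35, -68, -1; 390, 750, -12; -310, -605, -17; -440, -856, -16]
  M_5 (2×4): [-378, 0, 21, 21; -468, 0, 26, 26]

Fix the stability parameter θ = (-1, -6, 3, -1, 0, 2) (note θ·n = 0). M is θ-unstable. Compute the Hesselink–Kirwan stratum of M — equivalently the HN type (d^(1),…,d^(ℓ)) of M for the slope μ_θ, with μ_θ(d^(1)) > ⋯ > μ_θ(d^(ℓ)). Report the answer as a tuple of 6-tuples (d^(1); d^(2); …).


Interval decomposition of M: I[1,4], I[3,3], I[4,5], I[4,6], I[5,5]^2, I[6,6].
HN type (ℓ=6): μ^(1)=3; μ^(2)=2; μ^(3)=1; μ^(4)=0; μ^(5)=-1; μ^(6)=-7/2

((0, 0, 1, 0, 0, 0); (0, 0, 0, 0, 0, 2); (0, 0, 1, 1, 0, 0); (0, 0, 0, 0, 4, 0); (0, 0, 0, 2, 0, 0); (1, 1, 0, 0, 0, 0))


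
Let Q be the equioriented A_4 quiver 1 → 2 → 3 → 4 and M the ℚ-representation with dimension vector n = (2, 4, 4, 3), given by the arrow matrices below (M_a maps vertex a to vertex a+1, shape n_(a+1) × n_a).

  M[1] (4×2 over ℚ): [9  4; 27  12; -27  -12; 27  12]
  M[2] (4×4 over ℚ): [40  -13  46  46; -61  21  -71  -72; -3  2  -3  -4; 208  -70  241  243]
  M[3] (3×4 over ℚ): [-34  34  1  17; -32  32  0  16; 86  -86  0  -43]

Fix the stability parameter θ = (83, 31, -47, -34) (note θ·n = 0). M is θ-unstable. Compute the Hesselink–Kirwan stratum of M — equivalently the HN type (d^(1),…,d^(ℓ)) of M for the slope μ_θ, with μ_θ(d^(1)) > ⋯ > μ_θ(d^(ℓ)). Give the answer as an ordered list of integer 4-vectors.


Interval decomposition of M: I[1,1], I[1,3], I[2,3], I[2,4]^2, I[4,4].
HN type (ℓ=5): μ^(1)=83; μ^(2)=67/3; μ^(3)=-8; μ^(4)=-50/3; μ^(5)=-34

((1, 0, 0, 0); (1, 1, 1, 0); (0, 1, 1, 0); (0, 2, 2, 2); (0, 0, 0, 1))


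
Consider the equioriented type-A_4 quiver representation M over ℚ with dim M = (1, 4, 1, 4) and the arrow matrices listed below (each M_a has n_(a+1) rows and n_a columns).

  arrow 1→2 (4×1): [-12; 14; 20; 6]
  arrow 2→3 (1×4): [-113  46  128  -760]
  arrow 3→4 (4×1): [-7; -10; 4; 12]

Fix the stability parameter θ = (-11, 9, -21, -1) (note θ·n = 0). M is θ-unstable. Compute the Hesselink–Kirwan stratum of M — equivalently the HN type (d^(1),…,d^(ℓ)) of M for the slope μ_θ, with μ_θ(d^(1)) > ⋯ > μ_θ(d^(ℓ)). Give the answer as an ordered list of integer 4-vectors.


Via rank(M_{q-1}∘⋯∘M_p): M ≅ I[1,2], I[2,2]^2, I[2,4], I[4,4]^3.
μ_θ-semistable layers: μ^(1)=9; μ^(2)=-1; μ^(3)=-6; μ^(4)=-11

((0, 3, 0, 0); (0, 0, 0, 4); (0, 1, 1, 0); (1, 0, 0, 0))


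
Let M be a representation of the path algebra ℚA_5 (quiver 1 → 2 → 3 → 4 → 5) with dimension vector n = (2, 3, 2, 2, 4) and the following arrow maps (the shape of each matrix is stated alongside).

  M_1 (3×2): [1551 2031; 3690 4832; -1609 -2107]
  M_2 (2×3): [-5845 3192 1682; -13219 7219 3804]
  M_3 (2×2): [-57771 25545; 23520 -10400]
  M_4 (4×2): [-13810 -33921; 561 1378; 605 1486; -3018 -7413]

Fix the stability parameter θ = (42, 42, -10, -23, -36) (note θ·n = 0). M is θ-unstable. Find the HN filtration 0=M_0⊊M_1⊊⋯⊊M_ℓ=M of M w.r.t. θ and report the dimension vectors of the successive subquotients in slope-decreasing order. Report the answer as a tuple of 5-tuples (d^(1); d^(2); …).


Via rank(M_{q-1}∘⋯∘M_p): M ≅ I[1,3], I[1,5], I[2,2], I[4,5], I[5,5]^2.
μ_θ-semistable layers: μ^(1)=42; μ^(2)=74/3; μ^(3)=3; μ^(4)=-59/2; μ^(5)=-36

((0, 1, 0, 0, 0); (1, 1, 1, 0, 0); (1, 1, 1, 1, 1); (0, 0, 0, 1, 1); (0, 0, 0, 0, 2))


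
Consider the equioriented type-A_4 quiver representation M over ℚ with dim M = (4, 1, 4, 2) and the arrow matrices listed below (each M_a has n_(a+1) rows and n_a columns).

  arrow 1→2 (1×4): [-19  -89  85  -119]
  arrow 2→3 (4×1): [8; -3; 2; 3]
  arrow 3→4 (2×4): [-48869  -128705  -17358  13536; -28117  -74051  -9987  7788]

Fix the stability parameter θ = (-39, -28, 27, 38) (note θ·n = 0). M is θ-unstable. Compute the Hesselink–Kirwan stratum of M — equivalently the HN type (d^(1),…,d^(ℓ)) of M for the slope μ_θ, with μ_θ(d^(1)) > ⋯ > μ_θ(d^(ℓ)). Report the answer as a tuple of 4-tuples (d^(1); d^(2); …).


Barcode: M ≅ I[1,1]^3, I[1,4], I[3,3]^2, I[3,4]. HN layers by μ_θ (4 steps, strictly decreasing):
  μ^(1)=38; μ^(2)=27; μ^(3)=-28; μ^(4)=-39

((0, 0, 0, 2); (0, 0, 4, 0); (0, 1, 0, 0); (4, 0, 0, 0))


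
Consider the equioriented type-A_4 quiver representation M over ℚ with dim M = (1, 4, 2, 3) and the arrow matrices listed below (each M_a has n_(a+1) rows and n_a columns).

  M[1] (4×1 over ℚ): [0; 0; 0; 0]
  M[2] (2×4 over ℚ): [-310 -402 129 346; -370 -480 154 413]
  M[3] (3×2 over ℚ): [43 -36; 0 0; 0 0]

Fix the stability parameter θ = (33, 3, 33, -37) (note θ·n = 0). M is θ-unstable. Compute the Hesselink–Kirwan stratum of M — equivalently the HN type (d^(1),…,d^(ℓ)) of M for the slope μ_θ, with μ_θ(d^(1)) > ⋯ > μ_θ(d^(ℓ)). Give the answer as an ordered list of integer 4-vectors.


Barcode: M ≅ I[1,1], I[2,2]^2, I[2,3], I[2,4], I[4,4]^2. HN layers by μ_θ (4 steps, strictly decreasing):
  μ^(1)=33; μ^(2)=3; μ^(3)=-1/3; μ^(4)=-37

((1, 0, 1, 0); (0, 3, 0, 0); (0, 1, 1, 1); (0, 0, 0, 2))


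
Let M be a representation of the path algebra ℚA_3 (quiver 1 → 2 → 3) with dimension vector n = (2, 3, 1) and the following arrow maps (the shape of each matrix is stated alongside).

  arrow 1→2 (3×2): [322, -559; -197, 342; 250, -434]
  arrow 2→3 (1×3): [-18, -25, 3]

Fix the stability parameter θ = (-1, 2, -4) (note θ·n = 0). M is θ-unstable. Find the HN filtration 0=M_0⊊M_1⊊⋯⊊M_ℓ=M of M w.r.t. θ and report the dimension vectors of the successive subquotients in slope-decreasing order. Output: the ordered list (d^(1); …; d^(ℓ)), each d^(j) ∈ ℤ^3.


Barcode: M ≅ I[1,2], I[1,3], I[2,2]. HN layers by μ_θ (2 steps, strictly decreasing):
  μ^(1)=2; μ^(2)=-1

((0, 2, 0); (2, 1, 1))


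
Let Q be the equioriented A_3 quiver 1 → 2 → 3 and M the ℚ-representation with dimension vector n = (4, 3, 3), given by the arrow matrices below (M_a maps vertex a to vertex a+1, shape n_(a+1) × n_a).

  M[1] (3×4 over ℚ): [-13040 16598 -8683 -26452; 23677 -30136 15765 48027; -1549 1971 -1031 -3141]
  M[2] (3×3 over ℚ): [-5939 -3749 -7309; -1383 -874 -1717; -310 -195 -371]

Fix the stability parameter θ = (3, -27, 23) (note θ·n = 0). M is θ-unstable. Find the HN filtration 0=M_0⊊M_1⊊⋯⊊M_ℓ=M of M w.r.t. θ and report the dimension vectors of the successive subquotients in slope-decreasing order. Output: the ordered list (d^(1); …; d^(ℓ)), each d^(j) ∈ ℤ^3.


Interval decomposition of M: I[1,1], I[1,3]^3.
HN type (ℓ=3): μ^(1)=23; μ^(2)=3; μ^(3)=-12

((0, 0, 3); (1, 0, 0); (3, 3, 0))


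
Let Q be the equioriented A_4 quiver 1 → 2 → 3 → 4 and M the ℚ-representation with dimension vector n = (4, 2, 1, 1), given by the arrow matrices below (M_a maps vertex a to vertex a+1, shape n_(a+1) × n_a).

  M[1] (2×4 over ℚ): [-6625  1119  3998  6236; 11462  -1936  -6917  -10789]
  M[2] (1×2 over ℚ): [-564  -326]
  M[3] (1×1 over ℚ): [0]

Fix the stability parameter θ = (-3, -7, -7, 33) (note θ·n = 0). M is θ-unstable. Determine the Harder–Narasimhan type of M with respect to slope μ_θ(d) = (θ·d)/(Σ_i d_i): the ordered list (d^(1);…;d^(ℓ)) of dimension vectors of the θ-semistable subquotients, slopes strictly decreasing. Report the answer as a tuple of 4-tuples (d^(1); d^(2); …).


Via rank(M_{q-1}∘⋯∘M_p): M ≅ I[1,1]^2, I[1,2], I[1,3], I[4,4].
μ_θ-semistable layers: μ^(1)=33; μ^(2)=-3; μ^(3)=-5; μ^(4)=-17/3

((0, 0, 0, 1); (2, 0, 0, 0); (1, 1, 0, 0); (1, 1, 1, 0))


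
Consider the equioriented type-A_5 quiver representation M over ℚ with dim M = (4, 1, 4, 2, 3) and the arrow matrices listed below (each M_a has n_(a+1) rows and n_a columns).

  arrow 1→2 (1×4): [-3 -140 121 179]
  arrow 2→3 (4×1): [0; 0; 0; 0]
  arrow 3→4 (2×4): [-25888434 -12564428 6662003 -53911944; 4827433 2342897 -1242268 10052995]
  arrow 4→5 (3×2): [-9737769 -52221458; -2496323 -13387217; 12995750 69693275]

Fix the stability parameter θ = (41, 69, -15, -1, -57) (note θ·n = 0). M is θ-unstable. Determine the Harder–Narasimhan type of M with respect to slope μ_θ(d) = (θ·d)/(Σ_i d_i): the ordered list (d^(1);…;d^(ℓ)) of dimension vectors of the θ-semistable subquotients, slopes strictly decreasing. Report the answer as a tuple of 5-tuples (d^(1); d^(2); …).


Interval decomposition of M: I[1,1]^3, I[1,2], I[3,3]^2, I[3,5]^2, I[5,5].
HN type (ℓ=5): μ^(1)=69; μ^(2)=41; μ^(3)=-15; μ^(4)=-73/3; μ^(5)=-57

((0, 1, 0, 0, 0); (4, 0, 0, 0, 0); (0, 0, 2, 0, 0); (0, 0, 2, 2, 2); (0, 0, 0, 0, 1))


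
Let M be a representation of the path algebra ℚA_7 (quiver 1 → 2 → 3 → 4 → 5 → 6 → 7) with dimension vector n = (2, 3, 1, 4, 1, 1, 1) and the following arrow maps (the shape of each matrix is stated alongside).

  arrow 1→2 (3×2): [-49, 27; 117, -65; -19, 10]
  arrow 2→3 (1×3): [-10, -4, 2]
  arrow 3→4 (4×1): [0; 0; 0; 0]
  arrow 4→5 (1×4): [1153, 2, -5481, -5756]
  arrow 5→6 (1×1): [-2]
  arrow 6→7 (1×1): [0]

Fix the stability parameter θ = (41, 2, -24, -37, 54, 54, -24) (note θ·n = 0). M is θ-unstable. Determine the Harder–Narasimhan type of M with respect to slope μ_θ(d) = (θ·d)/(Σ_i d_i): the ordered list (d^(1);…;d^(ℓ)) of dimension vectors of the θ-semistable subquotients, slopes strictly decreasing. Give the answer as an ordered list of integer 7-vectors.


Interval decomposition of M: I[1,2], I[1,3], I[2,2], I[4,4]^3, I[4,6], I[7,7].
HN type (ℓ=6): μ^(1)=54; μ^(2)=43/2; μ^(3)=19/3; μ^(4)=2; μ^(5)=-24; μ^(6)=-37

((0, 0, 0, 0, 1, 1, 0); (1, 1, 0, 0, 0, 0, 0); (1, 1, 1, 0, 0, 0, 0); (0, 1, 0, 0, 0, 0, 0); (0, 0, 0, 0, 0, 0, 1); (0, 0, 0, 4, 0, 0, 0))


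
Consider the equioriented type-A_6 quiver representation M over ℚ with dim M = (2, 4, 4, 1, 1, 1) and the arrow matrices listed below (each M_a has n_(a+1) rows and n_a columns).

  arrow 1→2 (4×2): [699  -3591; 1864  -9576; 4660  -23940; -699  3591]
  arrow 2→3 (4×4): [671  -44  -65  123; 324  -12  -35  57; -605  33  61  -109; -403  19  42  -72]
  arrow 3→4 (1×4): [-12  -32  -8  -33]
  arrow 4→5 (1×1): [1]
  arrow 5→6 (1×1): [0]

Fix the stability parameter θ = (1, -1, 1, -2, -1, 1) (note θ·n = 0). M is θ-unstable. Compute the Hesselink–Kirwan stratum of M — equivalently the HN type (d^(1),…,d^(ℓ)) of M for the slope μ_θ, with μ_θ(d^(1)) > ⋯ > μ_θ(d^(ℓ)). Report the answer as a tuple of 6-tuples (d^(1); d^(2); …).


Barcode: M ≅ I[1,1], I[1,5], I[2,2], I[2,3]^2, I[3,3], I[6,6]. HN layers by μ_θ (3 steps, strictly decreasing):
  μ^(1)=1; μ^(2)=-2/5; μ^(3)=-1

((1, 0, 3, 0, 0, 1); (1, 1, 1, 1, 1, 0); (0, 3, 0, 0, 0, 0))


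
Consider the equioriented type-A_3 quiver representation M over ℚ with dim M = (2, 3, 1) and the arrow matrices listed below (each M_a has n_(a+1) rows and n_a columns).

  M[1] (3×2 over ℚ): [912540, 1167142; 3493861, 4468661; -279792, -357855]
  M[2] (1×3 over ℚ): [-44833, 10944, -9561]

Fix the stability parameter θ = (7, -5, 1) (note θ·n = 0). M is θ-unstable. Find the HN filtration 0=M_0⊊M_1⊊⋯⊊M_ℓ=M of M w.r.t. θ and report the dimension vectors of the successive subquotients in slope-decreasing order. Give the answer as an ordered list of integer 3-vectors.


Via rank(M_{q-1}∘⋯∘M_p): M ≅ I[1,2], I[1,3], I[2,2].
μ_θ-semistable layers: μ^(1)=1; μ^(2)=-5

((2, 2, 1); (0, 1, 0))


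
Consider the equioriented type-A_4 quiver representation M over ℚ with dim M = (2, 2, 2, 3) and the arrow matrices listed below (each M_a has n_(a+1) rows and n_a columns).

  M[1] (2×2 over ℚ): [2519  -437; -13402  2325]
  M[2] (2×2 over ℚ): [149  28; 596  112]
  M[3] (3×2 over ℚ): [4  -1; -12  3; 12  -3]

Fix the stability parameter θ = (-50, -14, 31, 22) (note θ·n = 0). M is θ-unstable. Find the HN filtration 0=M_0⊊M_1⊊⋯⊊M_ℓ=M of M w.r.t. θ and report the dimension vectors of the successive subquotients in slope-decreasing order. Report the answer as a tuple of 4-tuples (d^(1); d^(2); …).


Interval decomposition of M: I[1,2], I[1,3], I[3,4], I[4,4]^2.
HN type (ℓ=5): μ^(1)=31; μ^(2)=53/2; μ^(3)=22; μ^(4)=-14; μ^(5)=-50

((0, 0, 1, 0); (0, 0, 1, 1); (0, 0, 0, 2); (0, 2, 0, 0); (2, 0, 0, 0))


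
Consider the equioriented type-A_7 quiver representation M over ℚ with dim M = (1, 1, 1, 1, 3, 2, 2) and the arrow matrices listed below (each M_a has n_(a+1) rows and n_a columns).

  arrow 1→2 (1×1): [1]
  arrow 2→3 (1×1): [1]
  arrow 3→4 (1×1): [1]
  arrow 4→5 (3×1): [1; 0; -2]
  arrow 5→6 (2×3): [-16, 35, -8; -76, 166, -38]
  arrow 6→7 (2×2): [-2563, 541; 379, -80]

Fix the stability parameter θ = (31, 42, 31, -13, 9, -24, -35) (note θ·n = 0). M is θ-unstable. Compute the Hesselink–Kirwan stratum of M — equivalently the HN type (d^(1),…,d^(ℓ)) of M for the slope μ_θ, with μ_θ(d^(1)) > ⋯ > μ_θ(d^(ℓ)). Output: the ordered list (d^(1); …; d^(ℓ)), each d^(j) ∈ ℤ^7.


Barcode: M ≅ I[1,5], I[5,7]^2. HN layers by μ_θ (2 steps, strictly decreasing):
  μ^(1)=20; μ^(2)=-50/3

((1, 1, 1, 1, 1, 0, 0); (0, 0, 0, 0, 2, 2, 2))


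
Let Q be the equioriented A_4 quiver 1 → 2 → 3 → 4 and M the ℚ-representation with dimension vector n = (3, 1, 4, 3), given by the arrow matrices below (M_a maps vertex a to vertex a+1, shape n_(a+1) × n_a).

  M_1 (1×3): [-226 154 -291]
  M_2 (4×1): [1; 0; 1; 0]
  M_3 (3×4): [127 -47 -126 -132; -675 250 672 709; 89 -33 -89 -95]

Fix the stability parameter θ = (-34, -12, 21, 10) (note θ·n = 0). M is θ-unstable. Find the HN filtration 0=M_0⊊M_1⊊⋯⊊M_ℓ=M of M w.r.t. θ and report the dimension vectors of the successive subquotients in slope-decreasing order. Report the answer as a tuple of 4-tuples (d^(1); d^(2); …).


Barcode: M ≅ I[1,1]^2, I[1,4], I[3,3], I[3,4]^2. HN layers by μ_θ (4 steps, strictly decreasing):
  μ^(1)=21; μ^(2)=31/2; μ^(3)=-12; μ^(4)=-34

((0, 0, 1, 0); (0, 0, 3, 3); (0, 1, 0, 0); (3, 0, 0, 0))


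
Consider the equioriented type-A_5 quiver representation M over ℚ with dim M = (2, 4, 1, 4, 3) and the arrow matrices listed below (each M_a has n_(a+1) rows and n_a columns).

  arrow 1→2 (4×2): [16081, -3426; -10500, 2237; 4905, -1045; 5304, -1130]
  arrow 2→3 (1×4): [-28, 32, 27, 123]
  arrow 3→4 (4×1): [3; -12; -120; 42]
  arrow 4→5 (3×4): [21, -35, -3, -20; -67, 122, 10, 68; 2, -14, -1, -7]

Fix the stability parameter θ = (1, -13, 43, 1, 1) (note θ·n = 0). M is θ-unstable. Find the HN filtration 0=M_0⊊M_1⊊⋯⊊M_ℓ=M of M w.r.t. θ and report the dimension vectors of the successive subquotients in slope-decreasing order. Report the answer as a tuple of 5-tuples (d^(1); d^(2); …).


Interval decomposition of M: I[1,2], I[1,5], I[2,2]^2, I[4,4], I[4,5]^2.
HN type (ℓ=4): μ^(1)=15; μ^(2)=1; μ^(3)=-6; μ^(4)=-13

((0, 0, 1, 1, 1); (0, 0, 0, 3, 2); (2, 2, 0, 0, 0); (0, 2, 0, 0, 0))


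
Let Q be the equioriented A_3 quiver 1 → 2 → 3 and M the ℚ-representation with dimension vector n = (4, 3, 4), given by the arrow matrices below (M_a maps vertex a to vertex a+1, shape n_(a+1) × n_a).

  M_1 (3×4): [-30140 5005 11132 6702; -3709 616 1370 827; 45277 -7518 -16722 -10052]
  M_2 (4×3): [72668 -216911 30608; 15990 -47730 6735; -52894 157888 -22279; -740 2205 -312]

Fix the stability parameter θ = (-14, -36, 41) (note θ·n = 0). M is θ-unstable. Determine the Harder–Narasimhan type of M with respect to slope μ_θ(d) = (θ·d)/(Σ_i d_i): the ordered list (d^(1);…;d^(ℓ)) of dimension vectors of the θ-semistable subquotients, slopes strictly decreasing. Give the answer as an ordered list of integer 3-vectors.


Barcode: M ≅ I[1,1], I[1,2], I[1,3]^2, I[3,3]^2. HN layers by μ_θ (3 steps, strictly decreasing):
  μ^(1)=41; μ^(2)=-14; μ^(3)=-25

((0, 0, 4); (1, 0, 0); (3, 3, 0))


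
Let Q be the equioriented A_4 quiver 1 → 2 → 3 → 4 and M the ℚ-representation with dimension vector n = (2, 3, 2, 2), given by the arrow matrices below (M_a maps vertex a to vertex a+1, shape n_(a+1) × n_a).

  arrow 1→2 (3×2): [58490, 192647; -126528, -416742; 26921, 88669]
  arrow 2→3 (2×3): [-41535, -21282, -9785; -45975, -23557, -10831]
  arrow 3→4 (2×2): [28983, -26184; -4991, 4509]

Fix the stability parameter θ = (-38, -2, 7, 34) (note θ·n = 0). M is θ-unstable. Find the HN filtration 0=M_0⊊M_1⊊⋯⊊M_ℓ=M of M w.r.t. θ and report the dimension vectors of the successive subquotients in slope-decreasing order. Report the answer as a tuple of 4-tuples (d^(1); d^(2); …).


Interval decomposition of M: I[1,2], I[1,4], I[2,4].
HN type (ℓ=4): μ^(1)=34; μ^(2)=7; μ^(3)=-2; μ^(4)=-38

((0, 0, 0, 2); (0, 0, 2, 0); (0, 3, 0, 0); (2, 0, 0, 0))


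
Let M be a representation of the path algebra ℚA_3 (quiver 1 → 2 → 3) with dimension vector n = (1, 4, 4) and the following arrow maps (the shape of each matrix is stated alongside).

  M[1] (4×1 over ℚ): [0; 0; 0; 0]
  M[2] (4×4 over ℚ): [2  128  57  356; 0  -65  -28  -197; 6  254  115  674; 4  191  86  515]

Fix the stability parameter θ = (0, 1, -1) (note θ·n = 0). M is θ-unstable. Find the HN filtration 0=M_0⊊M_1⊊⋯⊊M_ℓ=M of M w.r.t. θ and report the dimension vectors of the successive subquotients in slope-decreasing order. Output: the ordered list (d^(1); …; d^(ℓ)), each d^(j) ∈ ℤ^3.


Via rank(M_{q-1}∘⋯∘M_p): M ≅ I[1,1], I[2,2]^2, I[2,3]^2, I[3,3]^2.
μ_θ-semistable layers: μ^(1)=1; μ^(2)=0; μ^(3)=-1

((0, 2, 0); (1, 2, 2); (0, 0, 2))


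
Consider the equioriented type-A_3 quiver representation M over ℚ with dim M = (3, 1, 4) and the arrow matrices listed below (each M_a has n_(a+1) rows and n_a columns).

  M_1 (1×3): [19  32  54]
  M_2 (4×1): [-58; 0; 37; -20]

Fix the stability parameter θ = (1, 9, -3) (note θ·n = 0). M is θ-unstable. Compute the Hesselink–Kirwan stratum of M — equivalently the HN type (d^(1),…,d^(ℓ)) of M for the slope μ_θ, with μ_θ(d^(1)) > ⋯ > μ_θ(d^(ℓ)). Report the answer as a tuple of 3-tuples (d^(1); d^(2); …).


Barcode: M ≅ I[1,1]^2, I[1,3], I[3,3]^3. HN layers by μ_θ (3 steps, strictly decreasing):
  μ^(1)=3; μ^(2)=1; μ^(3)=-3

((0, 1, 1); (3, 0, 0); (0, 0, 3))


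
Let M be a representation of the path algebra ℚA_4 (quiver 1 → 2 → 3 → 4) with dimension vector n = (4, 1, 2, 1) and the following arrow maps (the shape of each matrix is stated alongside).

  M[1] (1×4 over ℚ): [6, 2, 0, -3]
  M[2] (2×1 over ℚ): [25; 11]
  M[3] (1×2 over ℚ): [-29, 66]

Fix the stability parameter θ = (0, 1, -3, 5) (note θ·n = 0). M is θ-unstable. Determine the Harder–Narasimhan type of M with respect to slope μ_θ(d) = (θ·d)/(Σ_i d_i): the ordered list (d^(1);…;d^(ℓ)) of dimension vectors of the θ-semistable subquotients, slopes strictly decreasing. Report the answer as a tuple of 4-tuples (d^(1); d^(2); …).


Via rank(M_{q-1}∘⋯∘M_p): M ≅ I[1,1]^3, I[1,4], I[3,3].
μ_θ-semistable layers: μ^(1)=5; μ^(2)=0; μ^(3)=-2/3; μ^(4)=-3

((0, 0, 0, 1); (3, 0, 0, 0); (1, 1, 1, 0); (0, 0, 1, 0))


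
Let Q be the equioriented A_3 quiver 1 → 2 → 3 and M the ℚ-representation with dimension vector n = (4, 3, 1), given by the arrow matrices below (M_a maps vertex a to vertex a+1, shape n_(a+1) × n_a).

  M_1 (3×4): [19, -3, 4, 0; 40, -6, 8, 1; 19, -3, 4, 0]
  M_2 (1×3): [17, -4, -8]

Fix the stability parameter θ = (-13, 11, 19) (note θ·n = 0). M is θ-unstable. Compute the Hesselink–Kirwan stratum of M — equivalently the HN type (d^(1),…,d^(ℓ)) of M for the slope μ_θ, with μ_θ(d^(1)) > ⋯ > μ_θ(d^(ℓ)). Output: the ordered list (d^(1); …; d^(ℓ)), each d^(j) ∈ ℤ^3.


Barcode: M ≅ I[1,1]^2, I[1,2], I[1,3], I[2,2]. HN layers by μ_θ (3 steps, strictly decreasing):
  μ^(1)=19; μ^(2)=11; μ^(3)=-13

((0, 0, 1); (0, 3, 0); (4, 0, 0))


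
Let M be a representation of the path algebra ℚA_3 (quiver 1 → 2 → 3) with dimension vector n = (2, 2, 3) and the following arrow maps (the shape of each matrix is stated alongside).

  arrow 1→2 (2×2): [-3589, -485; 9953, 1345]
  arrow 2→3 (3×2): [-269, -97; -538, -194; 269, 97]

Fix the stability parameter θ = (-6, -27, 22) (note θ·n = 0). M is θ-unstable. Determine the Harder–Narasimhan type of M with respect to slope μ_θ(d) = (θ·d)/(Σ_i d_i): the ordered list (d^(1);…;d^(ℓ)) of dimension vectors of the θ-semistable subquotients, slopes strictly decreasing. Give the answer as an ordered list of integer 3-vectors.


Barcode: M ≅ I[1,1], I[1,2], I[2,3], I[3,3]^2. HN layers by μ_θ (4 steps, strictly decreasing):
  μ^(1)=22; μ^(2)=-6; μ^(3)=-33/2; μ^(4)=-27

((0, 0, 3); (1, 0, 0); (1, 1, 0); (0, 1, 0))


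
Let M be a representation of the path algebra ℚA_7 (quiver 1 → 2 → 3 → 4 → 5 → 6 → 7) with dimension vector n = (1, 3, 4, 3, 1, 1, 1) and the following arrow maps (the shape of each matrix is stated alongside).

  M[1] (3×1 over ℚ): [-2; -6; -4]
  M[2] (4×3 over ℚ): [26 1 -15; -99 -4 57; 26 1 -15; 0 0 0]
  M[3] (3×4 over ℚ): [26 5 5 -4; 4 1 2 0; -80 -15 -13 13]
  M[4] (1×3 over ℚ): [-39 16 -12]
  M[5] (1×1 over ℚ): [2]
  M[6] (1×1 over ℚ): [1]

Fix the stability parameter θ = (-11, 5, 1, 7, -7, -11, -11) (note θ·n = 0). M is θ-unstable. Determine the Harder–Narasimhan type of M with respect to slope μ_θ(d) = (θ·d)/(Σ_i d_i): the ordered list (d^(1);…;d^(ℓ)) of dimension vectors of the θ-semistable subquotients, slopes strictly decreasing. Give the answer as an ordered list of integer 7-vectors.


Via rank(M_{q-1}∘⋯∘M_p): M ≅ I[1,4], I[2,2], I[2,7], I[3,3], I[3,4].
μ_θ-semistable layers: μ^(1)=7; μ^(2)=5; μ^(3)=3; μ^(4)=1; μ^(5)=-8/3; μ^(6)=-11

((0, 0, 0, 2, 0, 0, 0); (0, 1, 0, 0, 0, 0, 0); (0, 1, 1, 0, 0, 0, 0); (0, 0, 2, 0, 0, 0, 0); (0, 1, 1, 1, 1, 1, 1); (1, 0, 0, 0, 0, 0, 0))


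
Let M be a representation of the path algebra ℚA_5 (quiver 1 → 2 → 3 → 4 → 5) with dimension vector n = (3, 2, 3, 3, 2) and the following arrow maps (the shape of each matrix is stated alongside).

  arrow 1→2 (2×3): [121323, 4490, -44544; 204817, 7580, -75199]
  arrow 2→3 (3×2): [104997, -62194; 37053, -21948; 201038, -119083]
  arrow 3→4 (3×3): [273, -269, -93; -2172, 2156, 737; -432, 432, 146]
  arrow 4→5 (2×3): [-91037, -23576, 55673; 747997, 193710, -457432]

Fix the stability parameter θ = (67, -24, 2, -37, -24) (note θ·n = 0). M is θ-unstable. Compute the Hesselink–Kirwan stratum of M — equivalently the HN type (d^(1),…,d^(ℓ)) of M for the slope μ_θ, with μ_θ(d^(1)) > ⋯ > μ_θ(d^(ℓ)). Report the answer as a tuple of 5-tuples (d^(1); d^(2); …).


Interval decomposition of M: I[1,1], I[1,3], I[1,5], I[3,4], I[4,5].
HN type (ℓ=6): μ^(1)=67; μ^(2)=15; μ^(3)=-16/5; μ^(4)=-35/2; μ^(5)=-24; μ^(6)=-37

((1, 0, 0, 0, 0); (1, 1, 1, 0, 0); (1, 1, 1, 1, 1); (0, 0, 1, 1, 0); (0, 0, 0, 0, 1); (0, 0, 0, 1, 0))


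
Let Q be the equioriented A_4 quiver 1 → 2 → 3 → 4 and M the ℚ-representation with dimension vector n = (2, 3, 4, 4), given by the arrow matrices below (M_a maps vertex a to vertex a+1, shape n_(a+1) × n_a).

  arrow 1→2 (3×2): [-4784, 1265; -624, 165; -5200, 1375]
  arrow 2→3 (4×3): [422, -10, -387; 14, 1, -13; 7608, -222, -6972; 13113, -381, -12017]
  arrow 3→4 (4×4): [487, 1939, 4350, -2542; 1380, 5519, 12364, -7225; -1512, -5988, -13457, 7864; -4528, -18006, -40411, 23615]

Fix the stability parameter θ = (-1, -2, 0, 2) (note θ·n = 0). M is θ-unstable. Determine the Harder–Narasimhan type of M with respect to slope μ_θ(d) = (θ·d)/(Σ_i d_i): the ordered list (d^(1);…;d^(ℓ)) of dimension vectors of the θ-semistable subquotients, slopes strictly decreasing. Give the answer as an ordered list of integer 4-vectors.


Via rank(M_{q-1}∘⋯∘M_p): M ≅ I[1,1], I[1,4], I[2,4]^2, I[3,4].
μ_θ-semistable layers: μ^(1)=2; μ^(2)=0; μ^(3)=-1; μ^(4)=-3/2; μ^(5)=-2

((0, 0, 0, 4); (0, 0, 4, 0); (1, 0, 0, 0); (1, 1, 0, 0); (0, 2, 0, 0))


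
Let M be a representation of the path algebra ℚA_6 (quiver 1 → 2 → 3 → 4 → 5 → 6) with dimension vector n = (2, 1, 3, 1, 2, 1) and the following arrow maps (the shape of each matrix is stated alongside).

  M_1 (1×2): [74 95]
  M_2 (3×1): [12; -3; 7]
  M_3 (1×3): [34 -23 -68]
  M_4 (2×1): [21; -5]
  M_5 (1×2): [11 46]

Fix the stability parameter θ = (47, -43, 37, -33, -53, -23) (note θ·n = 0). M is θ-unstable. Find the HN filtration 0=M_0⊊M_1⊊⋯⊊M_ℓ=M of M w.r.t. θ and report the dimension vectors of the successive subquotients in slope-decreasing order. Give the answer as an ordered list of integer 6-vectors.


Via rank(M_{q-1}∘⋯∘M_p): M ≅ I[1,1], I[1,6], I[3,3]^2, I[5,5].
μ_θ-semistable layers: μ^(1)=47; μ^(2)=37; μ^(3)=-34/3; μ^(4)=-53

((1, 0, 0, 0, 0, 0); (0, 0, 2, 0, 0, 0); (1, 1, 1, 1, 1, 1); (0, 0, 0, 0, 1, 0))


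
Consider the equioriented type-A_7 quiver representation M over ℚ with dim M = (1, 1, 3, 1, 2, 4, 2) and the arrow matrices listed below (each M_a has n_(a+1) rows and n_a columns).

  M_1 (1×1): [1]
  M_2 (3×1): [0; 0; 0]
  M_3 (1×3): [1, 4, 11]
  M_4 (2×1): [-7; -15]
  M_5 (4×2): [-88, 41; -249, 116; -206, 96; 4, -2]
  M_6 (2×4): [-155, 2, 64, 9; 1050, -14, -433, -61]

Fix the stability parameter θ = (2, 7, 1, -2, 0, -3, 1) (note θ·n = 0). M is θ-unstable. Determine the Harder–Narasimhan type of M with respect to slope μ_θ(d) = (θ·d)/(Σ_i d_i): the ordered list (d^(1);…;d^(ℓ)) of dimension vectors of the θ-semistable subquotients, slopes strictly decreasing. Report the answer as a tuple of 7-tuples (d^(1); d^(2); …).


Via rank(M_{q-1}∘⋯∘M_p): M ≅ I[1,2], I[3,3]^2, I[3,7], I[5,6], I[6,6], I[6,7].
μ_θ-semistable layers: μ^(1)=7; μ^(2)=2; μ^(3)=1; μ^(4)=-1; μ^(5)=-3/2; μ^(6)=-3

((0, 1, 0, 0, 0, 0, 0); (1, 0, 0, 0, 0, 0, 0); (0, 0, 2, 0, 0, 0, 2); (0, 0, 1, 1, 1, 1, 0); (0, 0, 0, 0, 1, 1, 0); (0, 0, 0, 0, 0, 2, 0))


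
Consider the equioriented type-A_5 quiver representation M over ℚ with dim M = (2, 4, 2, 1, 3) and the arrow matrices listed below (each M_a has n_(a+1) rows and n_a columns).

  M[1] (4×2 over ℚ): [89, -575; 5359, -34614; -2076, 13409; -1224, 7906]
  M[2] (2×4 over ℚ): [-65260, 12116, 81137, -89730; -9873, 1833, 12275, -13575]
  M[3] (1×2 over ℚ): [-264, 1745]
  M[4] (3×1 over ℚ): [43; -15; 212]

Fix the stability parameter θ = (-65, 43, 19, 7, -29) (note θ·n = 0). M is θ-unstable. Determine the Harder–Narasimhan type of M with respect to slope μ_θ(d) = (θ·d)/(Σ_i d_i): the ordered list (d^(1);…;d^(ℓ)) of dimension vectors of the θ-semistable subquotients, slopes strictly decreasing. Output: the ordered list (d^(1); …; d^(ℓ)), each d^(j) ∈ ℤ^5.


Barcode: M ≅ I[1,3], I[1,5], I[2,2]^2, I[5,5]^2. HN layers by μ_θ (5 steps, strictly decreasing):
  μ^(1)=43; μ^(2)=31; μ^(3)=10; μ^(4)=-29; μ^(5)=-65

((0, 2, 0, 0, 0); (0, 1, 1, 0, 0); (0, 1, 1, 1, 1); (0, 0, 0, 0, 2); (2, 0, 0, 0, 0))
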